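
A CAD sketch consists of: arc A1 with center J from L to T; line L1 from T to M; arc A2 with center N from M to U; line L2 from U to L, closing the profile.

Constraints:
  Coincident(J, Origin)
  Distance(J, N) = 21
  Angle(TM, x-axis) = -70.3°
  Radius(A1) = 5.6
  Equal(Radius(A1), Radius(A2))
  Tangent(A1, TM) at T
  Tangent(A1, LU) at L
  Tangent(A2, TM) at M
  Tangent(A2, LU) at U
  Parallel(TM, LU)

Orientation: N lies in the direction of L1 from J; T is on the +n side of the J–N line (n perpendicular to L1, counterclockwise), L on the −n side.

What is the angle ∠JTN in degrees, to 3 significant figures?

75.1°

The slot axis is L1's direction at -70.3°, so u = (cos -70.3°, sin -70.3°) = (0.337, -0.941) and n = (−sin -70.3°, cos -70.3°) = (0.941, 0.337). J is at the origin and N lies 21.0 along u from J, so N = 21.0·u = (7.08, -19.8). Tangency of A1 to both parallel lines with radius 5.6 puts T and L at J ± 5.6·n: T = (5.27, 1.89), L = (-5.27, -1.89). Then cos ∠JTN = TJ·TN / (|TJ||TN|), giving 75.1°.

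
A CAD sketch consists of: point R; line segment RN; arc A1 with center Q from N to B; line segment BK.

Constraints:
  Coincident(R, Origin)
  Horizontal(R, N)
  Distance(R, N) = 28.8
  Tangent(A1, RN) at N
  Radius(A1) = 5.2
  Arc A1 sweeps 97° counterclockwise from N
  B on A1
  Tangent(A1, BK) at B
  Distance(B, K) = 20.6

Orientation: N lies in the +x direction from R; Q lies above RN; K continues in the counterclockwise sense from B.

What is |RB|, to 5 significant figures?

34.459

R is at the origin; R and N share the same y with |RN| = 28.8 and N on the +x side, so N = (28.800, 0.0000). Tangency of A1 to RN means the radius QN is perpendicular to RN, so Q = N + (0, 5.2) = (28.800, 5.2000). On A1, N sits at bearing -90° from Q; a 97° counterclockwise sweep puts B at bearing 7°, so B = Q + 5.2·(cos 7°, sin 7°) = (33.961, 5.8337). Then |RB| = |B − R| = 34.459.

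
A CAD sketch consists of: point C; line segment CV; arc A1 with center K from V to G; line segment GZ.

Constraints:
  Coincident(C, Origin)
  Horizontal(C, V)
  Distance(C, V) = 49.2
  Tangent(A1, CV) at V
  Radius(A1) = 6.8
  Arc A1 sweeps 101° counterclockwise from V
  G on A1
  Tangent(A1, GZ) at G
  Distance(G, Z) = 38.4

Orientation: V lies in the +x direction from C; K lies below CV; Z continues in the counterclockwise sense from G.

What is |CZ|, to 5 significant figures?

67.691

C is at the origin; C and V share the same y with |CV| = 49.2 and V on the +x side, so V = (49.200, 0.0000). Since A1 is tangent to CV there, KV ⟂ CV, so K = V + (0, -6.8) = (49.200, -6.8000). On A1, V sits at bearing 90° from K; a 101° counterclockwise sweep puts G at bearing 191°, so G = K + 6.8·(cos 191°, sin 191°) = (42.525, -8.0975). The tangent condition forces KG to be normal to GZ, so GZ runs along (−sin 191°, cos 191°); with |GZ| = 38.4, Z = (49.852, -45.792). Then |CZ| = |Z − C| = 67.691.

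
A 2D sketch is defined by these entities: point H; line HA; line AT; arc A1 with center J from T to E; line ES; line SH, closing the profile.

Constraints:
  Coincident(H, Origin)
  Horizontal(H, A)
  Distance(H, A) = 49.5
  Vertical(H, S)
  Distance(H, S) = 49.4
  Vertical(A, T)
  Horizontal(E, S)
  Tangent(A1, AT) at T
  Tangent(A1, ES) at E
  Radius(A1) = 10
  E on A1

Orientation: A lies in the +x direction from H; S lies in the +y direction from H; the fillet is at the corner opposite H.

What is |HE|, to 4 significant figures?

63.25

H is at the origin; H and A share the same y with |HA| = 49.5 and A on the +x side, so A = (49.50, 0.000). HS is vertical with |HS| = 49.4 and S on the +y side, so S = (0.000, 49.40). The virtual corner opposite H is at (49.50, 49.40). Tangency of A1 to AT means the radius JT is perpendicular to AT and tangency of A1 to ES means the radius JE is perpendicular to ES, with radius 10.0, so the center J sits 10.0 in from both sides at J = (39.50, 39.40). That places the tangent points at T = (49.50, 39.40) on AT and E = (39.50, 49.40) on ES. Then |HE| = |E − H| = 63.25.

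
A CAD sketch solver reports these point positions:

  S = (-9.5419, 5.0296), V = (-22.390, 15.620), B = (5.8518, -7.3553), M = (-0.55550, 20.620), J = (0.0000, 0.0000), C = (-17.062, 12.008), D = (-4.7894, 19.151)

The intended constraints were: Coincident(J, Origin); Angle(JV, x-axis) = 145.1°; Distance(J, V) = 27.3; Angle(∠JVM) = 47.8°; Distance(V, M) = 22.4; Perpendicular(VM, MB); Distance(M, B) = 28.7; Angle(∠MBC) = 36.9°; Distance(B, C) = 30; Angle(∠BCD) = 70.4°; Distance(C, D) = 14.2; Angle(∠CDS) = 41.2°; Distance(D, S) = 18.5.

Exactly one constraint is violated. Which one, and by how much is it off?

Distance(D, S) = 18.5 — off by 3.60.

J = (0.00, 0.00) ✓; JV at 145.1° ✓; |JV| = 27.30 ✓; ∠JVM = 47.80° ✓; |VM| = 22.40 ✓; ∠(VM, MB) = 90.00° ✓; |MB| = 28.70 ✓; ∠MBC = 36.90° ✓; |BC| = 30.00 ✓; ∠BCD = 70.40° ✓; |CD| = 14.20 ✓; ∠CDS = 41.20° ✓; |DS| = 14.90 ✗.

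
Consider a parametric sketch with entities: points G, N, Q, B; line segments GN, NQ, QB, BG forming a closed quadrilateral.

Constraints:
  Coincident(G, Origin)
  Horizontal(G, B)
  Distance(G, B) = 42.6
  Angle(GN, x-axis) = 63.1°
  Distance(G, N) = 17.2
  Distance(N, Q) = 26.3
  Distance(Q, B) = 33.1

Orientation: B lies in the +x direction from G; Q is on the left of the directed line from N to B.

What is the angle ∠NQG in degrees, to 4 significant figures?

11.13°

Checks: |NQ| = 26.30 ✓; |QB| = 33.10 ✓.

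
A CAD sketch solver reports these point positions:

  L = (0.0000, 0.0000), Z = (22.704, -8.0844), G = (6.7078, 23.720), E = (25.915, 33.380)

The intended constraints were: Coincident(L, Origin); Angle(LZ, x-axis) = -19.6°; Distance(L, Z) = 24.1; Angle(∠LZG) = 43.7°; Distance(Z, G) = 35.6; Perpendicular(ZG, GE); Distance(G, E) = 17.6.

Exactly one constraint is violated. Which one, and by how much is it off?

Distance(G, E) = 17.6 — off by 3.90.

L = (0.00, 0.00) ✓; LZ at -19.60° ✓; |LZ| = 24.10 ✓; ∠LZG = 43.70° ✓; |ZG| = 35.60 ✓; ∠(ZG, GE) = 90.00° ✓; |GE| = 21.50 ✗.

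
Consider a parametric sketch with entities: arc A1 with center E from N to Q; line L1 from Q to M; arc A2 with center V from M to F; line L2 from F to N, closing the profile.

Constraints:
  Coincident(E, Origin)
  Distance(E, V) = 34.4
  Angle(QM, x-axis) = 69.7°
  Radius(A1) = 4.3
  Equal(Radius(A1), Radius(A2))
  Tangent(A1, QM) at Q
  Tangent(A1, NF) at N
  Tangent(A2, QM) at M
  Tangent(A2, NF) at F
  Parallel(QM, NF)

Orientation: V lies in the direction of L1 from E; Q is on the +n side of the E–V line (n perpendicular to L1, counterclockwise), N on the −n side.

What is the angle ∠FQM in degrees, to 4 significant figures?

14.04°

The slot axis is L1's direction at 69.7°, so u = (cos 69.7°, sin 69.7°) = (0.3469, 0.9379) and n = (−sin 69.7°, cos 69.7°) = (-0.9379, 0.3469). E is at the origin and V lies 34.4 along u from E, so V = 34.4·u = (11.93, 32.26). Tangency of A1 to both parallel lines with radius 4.3 puts Q and N at E ± 4.3·n: Q = (-4.033, 1.492), N = (4.033, -1.492). Equal radii place M and F the same way about V: M = V + 4.3·n = (7.902, 33.76), F = V − 4.3·n = (15.97, 30.77). Then cos ∠FQM = QF·QM / (|QF||QM|), giving 14.04°.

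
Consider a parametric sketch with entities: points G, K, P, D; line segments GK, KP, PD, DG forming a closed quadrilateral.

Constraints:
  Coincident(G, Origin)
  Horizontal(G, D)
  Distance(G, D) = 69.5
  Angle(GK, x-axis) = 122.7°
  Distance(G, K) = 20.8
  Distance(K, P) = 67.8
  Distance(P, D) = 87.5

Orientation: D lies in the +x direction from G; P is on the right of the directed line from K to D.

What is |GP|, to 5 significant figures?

49.793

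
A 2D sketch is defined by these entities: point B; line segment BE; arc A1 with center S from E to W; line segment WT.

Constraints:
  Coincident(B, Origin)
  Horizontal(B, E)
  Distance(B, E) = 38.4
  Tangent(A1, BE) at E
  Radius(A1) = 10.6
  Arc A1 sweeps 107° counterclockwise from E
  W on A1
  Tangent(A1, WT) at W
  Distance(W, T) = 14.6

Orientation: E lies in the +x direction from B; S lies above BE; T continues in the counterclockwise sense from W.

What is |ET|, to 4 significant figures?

28.28

B is at the origin; BE is horizontal with |BE| = 38.4 and E on the +x side, so E = (38.40, 0.000). The tangent condition forces SE to be normal to BE, so S = E + (0, 10.6) = (38.40, 10.60). On A1, E sits at bearing -90° from S; a 107° counterclockwise sweep puts W at bearing 17°, so W = S + 10.6·(cos 17°, sin 17°) = (48.54, 13.70). The tangent condition forces SW to be normal to WT, so WT runs along (−sin 17°, cos 17°); with |WT| = 14.6, T = (44.27, 27.66). Then |ET| = |T − E| = 28.28.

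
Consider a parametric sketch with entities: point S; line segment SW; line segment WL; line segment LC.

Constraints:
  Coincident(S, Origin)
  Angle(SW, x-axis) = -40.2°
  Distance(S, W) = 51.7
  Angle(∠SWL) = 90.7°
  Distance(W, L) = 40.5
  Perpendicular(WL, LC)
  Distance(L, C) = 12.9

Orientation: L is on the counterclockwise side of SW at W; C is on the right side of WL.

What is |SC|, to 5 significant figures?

76.580

S is at the origin; SW runs at -40.2° with length 51.7, so W = 51.7·(cos -40.2°, sin -40.2°) = (39.488, -33.370). ∠SWL = 90.7°, so WL runs at -40.2° + (180° − 90.7°) = 49.100° from the x-axis; with |WL| = 40.5, L = W + 40.5·(cos 49.100°, sin 49.100°) = (66.005, -2.7581). The perpendicularity gives LC at right angles to WL; with |LC| = 12.9 on the right of WL, C = L + 12.9·(0.75585, -0.65474) = (75.756, -11.204). Then |SC| = |C − S| = 76.580.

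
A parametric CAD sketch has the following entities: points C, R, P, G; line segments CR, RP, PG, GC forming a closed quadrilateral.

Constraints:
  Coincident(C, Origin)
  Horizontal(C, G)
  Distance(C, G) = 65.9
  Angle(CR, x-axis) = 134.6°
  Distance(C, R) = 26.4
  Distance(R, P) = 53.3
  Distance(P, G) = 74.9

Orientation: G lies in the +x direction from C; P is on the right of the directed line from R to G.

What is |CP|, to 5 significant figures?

31.895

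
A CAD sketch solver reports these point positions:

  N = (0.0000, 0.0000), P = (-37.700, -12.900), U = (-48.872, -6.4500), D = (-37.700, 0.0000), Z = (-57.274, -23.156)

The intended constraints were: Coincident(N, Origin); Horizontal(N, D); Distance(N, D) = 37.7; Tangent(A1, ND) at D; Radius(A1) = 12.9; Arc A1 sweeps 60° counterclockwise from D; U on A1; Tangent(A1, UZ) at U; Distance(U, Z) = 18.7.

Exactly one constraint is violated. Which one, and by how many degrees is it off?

Tangent(A1, UZ) at U — off by 3.30°.

N = (0.00, 0.00) ✓; N.y = 0.00, D.y = 0.00 ✓; |ND| = 37.70 ✓; ∠(PD, DN) = 90.00° ✓; |PD| = 12.90 ✓; bearing(P→U) − bearing(P→D) = 60.00° ✓; |PU| = 12.90 ✓; ∠(PU, UZ) = 86.70° ✗; |UZ| = 18.70 ✓.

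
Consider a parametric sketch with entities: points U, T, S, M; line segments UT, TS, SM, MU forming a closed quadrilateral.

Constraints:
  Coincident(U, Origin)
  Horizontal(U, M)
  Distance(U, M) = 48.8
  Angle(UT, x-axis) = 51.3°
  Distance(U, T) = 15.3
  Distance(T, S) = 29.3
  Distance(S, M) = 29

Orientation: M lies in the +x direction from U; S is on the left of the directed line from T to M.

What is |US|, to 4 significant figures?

43.78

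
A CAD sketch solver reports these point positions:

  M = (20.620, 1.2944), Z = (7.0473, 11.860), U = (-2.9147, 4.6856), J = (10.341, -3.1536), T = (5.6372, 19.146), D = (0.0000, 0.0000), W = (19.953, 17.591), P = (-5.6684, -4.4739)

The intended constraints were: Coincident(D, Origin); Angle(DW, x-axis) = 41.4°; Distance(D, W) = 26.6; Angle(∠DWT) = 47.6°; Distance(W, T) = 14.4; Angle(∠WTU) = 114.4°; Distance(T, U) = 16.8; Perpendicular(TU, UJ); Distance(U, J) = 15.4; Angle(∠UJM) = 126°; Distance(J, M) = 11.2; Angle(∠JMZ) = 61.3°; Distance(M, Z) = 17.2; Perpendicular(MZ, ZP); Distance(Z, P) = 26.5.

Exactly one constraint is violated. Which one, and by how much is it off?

Distance(Z, P) = 26.5 — off by 5.80.

D = (0.00, 0.00) ✓; DW at 41.40° ✓; |DW| = 26.60 ✓; ∠DWT = 47.60° ✓; |WT| = 14.40 ✓; ∠WTU = 114.4° ✓; |TU| = 16.80 ✓; ∠(TU, UJ) = 90.00° ✓; |UJ| = 15.40 ✓; ∠UJM = 126.0° ✓; |JM| = 11.20 ✓; ∠JMZ = 61.30° ✓; |MZ| = 17.20 ✓; ∠(MZ, ZP) = 90.00° ✓; |ZP| = 20.70 ✗.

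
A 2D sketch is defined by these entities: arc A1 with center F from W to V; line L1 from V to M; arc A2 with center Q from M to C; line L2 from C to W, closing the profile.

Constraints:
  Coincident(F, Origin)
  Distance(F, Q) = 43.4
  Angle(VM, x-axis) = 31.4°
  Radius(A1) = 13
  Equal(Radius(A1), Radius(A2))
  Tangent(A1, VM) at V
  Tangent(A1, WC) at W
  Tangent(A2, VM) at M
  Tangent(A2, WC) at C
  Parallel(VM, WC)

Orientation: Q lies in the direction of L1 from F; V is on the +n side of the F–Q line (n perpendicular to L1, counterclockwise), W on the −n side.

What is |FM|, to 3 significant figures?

45.3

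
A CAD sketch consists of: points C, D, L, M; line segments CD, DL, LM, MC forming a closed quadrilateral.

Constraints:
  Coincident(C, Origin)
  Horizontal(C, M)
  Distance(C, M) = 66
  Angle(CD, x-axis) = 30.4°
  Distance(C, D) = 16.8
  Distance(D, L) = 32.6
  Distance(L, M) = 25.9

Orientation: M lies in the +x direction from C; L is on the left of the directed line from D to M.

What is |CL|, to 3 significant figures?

49.0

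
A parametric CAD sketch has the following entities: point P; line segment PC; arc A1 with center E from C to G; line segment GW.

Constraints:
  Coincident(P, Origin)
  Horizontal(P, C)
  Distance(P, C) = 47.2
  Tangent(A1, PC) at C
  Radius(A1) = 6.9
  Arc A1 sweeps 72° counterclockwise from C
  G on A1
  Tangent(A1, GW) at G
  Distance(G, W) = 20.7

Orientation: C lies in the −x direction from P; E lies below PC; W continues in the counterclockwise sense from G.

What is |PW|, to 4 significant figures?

64.94

P is at the origin; PC is horizontal with |PC| = 47.2 and C on the −x side, so C = (-47.20, 0.000). The tangent condition forces EC to be normal to PC, so E = C + (0, -6.9) = (-47.20, -6.900). On A1, C sits at bearing 90° from E; a 72° counterclockwise sweep puts G at bearing 162°, so G = E + 6.9·(cos 162°, sin 162°) = (-53.76, -4.768). Since A1 is tangent to GW there, EG ⟂ GW, so GW runs along (−sin 162°, cos 162°); with |GW| = 20.7, W = (-60.16, -24.45). Then |PW| = |W − P| = 64.94.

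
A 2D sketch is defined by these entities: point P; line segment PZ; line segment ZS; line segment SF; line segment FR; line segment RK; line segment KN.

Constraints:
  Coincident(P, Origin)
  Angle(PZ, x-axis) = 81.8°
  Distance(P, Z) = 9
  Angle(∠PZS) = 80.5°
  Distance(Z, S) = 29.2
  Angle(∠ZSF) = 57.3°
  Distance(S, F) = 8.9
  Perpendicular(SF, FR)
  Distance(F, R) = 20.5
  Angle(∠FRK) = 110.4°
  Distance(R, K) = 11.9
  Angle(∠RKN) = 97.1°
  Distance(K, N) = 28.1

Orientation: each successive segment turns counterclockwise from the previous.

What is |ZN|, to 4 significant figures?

39.73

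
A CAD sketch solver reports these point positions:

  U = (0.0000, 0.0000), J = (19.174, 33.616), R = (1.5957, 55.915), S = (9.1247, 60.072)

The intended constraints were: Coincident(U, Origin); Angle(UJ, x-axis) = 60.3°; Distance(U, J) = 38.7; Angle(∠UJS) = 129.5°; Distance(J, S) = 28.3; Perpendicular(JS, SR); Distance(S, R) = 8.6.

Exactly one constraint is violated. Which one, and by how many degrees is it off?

Perpendicular(JS, SR) — off by 8.11°.

U = (0.00, 0.00) ✓; UJ at 60.30° ✓; |UJ| = 38.70 ✓; ∠UJS = 129.5° ✓; |JS| = 28.30 ✓; ∠(JS, SR) = 98.11° ✗; |SR| = 8.600 ✓.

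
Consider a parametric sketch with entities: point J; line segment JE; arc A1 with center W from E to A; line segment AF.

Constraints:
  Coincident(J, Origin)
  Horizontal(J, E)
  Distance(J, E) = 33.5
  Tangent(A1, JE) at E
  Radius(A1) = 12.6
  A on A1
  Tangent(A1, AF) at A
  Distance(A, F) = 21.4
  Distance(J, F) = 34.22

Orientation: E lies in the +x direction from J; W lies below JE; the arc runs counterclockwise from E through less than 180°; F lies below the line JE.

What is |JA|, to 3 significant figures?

23.3

Checks: ∠(WE, EJ) = 90.00° ✓; |WE| = 12.60 ✓; |WA| = 12.60 ✓; ∠(WA, AF) = 90.00° ✓; |AF| = 21.40 ✓; |JF| = 34.22 ✓.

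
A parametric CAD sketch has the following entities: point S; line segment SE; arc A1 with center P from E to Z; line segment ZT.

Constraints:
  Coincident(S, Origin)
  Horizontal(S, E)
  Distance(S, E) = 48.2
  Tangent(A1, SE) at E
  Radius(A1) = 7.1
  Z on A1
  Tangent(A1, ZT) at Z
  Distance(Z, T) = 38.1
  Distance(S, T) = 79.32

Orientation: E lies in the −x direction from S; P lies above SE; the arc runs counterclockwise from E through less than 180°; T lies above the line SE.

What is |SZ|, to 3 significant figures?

44.5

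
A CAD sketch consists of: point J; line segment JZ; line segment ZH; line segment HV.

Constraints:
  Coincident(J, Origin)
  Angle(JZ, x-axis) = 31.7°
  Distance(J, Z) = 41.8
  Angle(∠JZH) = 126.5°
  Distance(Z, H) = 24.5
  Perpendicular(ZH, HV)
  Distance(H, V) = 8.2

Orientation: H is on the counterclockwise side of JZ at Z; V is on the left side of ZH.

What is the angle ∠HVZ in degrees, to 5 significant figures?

71.495°

∠JZH = 126.5°, so ZH runs at 31.7° + (180° − 126.5°) = 85.200° from the x-axis; with |ZH| = 24.5, H = Z + 24.5·(cos 85.200°, sin 85.200°) = (37.614, 46.379). ZH is perpendicular to HV; with |HV| = 8.2 on the left of ZH, V = H + 8.2·(-0.99649, 0.083678) = (29.443, 47.065). Then cos ∠HVZ = VH·VZ / (|VH||VZ|), giving 71.495°.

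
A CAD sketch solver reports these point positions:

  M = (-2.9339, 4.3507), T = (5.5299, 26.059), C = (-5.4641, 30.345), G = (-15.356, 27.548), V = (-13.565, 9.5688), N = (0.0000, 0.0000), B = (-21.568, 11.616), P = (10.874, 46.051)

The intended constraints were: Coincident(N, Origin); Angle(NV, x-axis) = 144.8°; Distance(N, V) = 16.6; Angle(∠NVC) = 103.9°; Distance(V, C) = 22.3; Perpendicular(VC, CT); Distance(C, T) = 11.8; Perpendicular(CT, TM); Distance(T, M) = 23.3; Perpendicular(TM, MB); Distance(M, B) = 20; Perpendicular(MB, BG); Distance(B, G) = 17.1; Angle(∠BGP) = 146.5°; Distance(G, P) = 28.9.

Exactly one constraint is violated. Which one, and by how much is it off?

Distance(G, P) = 28.9 — off by 3.20.

N = (0.00, 0.00) ✓; NV at 144.8° ✓; |NV| = 16.60 ✓; ∠NVC = 103.9° ✓; |VC| = 22.30 ✓; ∠(VC, CT) = 90.00° ✓; |CT| = 11.80 ✓; ∠(CT, TM) = 90.00° ✓; |TM| = 23.30 ✓; ∠(TM, MB) = 90.00° ✓; |MB| = 20.00 ✓; ∠(MB, BG) = 90.00° ✓; |BG| = 17.10 ✓; ∠BGP = 146.5° ✓; |GP| = 32.10 ✗.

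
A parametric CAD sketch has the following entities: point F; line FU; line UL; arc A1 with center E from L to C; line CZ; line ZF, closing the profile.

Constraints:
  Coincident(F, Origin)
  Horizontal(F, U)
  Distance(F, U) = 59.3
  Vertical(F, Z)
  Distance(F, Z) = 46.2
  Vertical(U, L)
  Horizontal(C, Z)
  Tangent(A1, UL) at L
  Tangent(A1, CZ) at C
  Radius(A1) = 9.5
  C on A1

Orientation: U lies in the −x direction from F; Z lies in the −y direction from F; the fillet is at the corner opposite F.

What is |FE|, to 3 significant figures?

61.9

F is at the origin; F and U share the same y with |FU| = 59.3 and U on the −x side, so U = (-59.3, 0.00). F and Z share the same x with |FZ| = 46.2 and Z on the −y side, so Z = (0.00, -46.2). The virtual corner opposite F is at (-59.3, -46.2). The tangent condition forces EL to be normal to UL and the tangent condition forces EC to be normal to CZ, with radius 9.5, so the center E sits 9.5 in from both sides at E = (-49.8, -36.7). Then |FE| = |E − F| = 61.9.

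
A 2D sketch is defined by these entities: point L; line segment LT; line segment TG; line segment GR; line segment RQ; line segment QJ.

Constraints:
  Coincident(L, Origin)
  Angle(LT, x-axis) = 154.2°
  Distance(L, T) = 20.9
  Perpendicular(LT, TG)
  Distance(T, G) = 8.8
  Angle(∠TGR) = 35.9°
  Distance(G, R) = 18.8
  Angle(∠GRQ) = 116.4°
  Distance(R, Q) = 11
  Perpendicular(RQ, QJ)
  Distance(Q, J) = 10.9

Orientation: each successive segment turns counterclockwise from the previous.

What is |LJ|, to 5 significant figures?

27.026

∠GRQ = 116.4° gives RQ at 91.900° from the x-axis; with |RQ| = 11.0, Q = (-6.4584, 21.080). The perpendicularity gives QJ at right angles to RQ, so QJ runs at -178.10°; with |QJ| = 10.9, J = (-17.352, 20.719). Then |LJ| = |J − L| = 27.026.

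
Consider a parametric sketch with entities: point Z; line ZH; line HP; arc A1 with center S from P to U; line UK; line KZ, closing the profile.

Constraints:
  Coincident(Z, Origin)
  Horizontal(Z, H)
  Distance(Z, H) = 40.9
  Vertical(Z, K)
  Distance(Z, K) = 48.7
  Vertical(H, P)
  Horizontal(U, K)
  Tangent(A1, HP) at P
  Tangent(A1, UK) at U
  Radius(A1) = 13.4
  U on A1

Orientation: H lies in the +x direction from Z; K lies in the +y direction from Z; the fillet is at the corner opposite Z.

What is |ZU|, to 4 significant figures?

55.93

Z is at the origin; ZH is horizontal with |ZH| = 40.9 and H on the +x side, so H = (40.90, 0.000). Z and K share the same x with |ZK| = 48.7 and K on the +y side, so K = (0.000, 48.70). The virtual corner opposite Z is at (40.90, 48.70). The tangent condition forces SP to be normal to HP and the tangent condition forces SU to be normal to UK, with radius 13.4, so the center S sits 13.4 in from both sides at S = (27.50, 35.30). That places the tangent points at P = (40.90, 35.30) on HP and U = (27.50, 48.70) on UK. Then |ZU| = |U − Z| = 55.93.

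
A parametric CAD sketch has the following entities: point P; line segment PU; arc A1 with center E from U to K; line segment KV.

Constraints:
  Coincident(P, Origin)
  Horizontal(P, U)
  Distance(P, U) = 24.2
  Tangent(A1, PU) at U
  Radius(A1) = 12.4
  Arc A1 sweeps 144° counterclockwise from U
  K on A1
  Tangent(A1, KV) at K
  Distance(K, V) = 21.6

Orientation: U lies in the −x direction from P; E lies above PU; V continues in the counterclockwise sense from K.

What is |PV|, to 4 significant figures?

49.16

On A1, U sits at bearing -90° from E; a 144° counterclockwise sweep puts K at bearing 54°, so K = E + 12.4·(cos 54°, sin 54°) = (-16.91, 22.43). Tangency of A1 to KV means the radius EK is perpendicular to KV, so KV runs along (−sin 54°, cos 54°); with |KV| = 21.6, V = (-34.39, 35.13). Then |PV| = |V − P| = 49.16.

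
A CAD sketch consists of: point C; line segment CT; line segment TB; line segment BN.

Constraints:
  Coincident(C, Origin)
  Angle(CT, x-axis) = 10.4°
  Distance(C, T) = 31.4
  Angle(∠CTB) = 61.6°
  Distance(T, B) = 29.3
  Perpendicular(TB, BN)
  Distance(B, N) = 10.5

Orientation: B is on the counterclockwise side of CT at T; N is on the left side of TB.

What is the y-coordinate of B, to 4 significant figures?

28.50

C is at the origin; CT runs at 10.4° with length 31.4, so T = 31.4·(cos 10.4°, sin 10.4°) = (30.88, 5.668). ∠CTB = 61.6°, so TB runs at 10.4° + (180° − 61.6°) = 128.8° from the x-axis; with |TB| = 29.3, B = T + 29.3·(cos 128.8°, sin 128.8°) = (12.52, 28.50). So B.y = 28.50.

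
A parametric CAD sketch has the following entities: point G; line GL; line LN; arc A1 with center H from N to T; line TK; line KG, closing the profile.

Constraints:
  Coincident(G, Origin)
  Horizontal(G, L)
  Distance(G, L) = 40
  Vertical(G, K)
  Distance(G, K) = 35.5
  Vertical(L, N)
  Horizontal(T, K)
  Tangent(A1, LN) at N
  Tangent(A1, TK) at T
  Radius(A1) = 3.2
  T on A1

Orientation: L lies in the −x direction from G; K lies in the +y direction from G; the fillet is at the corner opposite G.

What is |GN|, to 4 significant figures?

51.41

G is at the origin; G and L share the same y with |GL| = 40.0 and L on the −x side, so L = (-40.00, 0.000). GK is vertical with |GK| = 35.5 and K on the +y side, so K = (0.000, 35.50). The virtual corner opposite G is at (-40.00, 35.50). Since A1 is tangent to LN there, HN ⟂ LN and the tangent condition forces HT to be normal to TK, with radius 3.2, so the center H sits 3.2 in from both sides at H = (-36.80, 32.30). That places the tangent points at N = (-40.00, 32.30) on LN and T = (-36.80, 35.50) on TK. Then |GN| = |N − G| = 51.41.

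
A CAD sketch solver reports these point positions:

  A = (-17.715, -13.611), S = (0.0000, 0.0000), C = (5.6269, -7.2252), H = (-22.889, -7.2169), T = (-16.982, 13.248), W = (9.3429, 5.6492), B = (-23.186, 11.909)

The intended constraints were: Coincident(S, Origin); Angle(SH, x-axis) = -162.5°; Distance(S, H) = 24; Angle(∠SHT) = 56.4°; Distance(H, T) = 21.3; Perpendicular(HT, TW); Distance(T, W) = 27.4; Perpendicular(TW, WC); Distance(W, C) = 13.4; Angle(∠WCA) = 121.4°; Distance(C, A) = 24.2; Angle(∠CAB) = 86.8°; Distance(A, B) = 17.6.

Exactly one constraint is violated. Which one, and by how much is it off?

Distance(A, B) = 17.6 — off by 8.50.

S = (0.00, 0.00) ✓; SH at -162.5° ✓; |SH| = 24.00 ✓; ∠SHT = 56.40° ✓; |HT| = 21.30 ✓; ∠(HT, TW) = 90.00° ✓; |TW| = 27.40 ✓; ∠(TW, WC) = 90.00° ✓; |WC| = 13.40 ✓; ∠WCA = 121.4° ✓; |CA| = 24.20 ✓; ∠CAB = 86.80° ✓; |AB| = 26.10 ✗.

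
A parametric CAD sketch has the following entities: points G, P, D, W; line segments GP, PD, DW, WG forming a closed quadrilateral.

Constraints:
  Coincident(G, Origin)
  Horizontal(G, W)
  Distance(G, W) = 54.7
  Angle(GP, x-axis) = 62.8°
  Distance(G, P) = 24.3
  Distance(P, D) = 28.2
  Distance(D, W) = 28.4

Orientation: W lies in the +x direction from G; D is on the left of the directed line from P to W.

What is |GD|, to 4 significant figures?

45.88

Checks: |GW| = 54.70 ✓; |GP| = 24.30 ✓; |PD| = 28.20 ✓; |DW| = 28.40 ✓.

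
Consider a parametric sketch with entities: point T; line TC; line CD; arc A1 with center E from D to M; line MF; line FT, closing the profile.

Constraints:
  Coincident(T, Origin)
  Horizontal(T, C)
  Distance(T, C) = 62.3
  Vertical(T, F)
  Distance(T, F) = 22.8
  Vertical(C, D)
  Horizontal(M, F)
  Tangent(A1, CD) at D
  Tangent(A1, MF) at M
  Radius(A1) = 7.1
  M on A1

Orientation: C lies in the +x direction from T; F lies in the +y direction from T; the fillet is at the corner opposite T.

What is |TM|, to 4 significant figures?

59.72

The virtual corner opposite T is at (62.30, 22.80). The tangent condition forces ED to be normal to CD and A1 meets MF tangentially, so EM is at right angles to MF, with radius 7.1, so the center E sits 7.1 in from both sides at E = (55.20, 15.70). That places the tangent points at D = (62.30, 15.70) on CD and M = (55.20, 22.80) on MF. Then |TM| = |M − T| = 59.72.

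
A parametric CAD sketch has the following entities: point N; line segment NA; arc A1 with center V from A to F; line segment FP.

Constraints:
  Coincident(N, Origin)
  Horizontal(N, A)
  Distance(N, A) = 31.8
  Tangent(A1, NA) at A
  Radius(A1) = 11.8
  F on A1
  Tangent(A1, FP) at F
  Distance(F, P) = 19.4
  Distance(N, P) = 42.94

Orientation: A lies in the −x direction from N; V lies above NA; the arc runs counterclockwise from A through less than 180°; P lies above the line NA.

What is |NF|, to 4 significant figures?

25.66

N is at the origin; N and A share the same y with |NA| = 31.8 and A on the −x side, so A = (-31.80, 0.000). Tangency of A1 to NA means the radius VA is perpendicular to NA, so V = A + (0, 11.8) = (-31.80, 11.80). Since VF ⟂ FP (tangency), |VP| = √(11.8² + 19.4²) = 22.71 regardless of where F sits on A1. So P lies on both circle(N, 42.94) and circle(V, 22.71); the above-NA intersection is P = (-26.41, 33.86). F is the foot of the tangent from P: F = (-20.55, 15.36).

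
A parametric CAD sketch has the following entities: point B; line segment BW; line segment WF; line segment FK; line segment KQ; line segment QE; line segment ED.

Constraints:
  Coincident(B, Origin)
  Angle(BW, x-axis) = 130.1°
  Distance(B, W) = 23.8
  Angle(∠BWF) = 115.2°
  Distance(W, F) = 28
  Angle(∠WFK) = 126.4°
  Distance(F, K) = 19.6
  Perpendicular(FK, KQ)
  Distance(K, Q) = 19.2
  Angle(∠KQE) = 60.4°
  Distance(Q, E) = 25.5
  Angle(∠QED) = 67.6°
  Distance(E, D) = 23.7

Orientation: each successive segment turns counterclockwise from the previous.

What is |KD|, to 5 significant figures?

8.7184

B is at the origin; BW runs at 130.1° with length 23.8, so W = (-15.330, 18.205). ∠BWF = 115.2° gives WF at -165.10° from the x-axis; with |WF| = 28.0, F = (-42.389, 11.005). ∠WFK = 126.4° gives FK at -111.50° from the x-axis; with |FK| = 19.6, K = (-49.572, -7.2308). FK is perpendicular to KQ, so KQ runs at -21.500°; with |KQ| = 19.2, Q = (-31.708, -14.268). ∠KQE = 60.4° gives QE at 98.100° from the x-axis; with |QE| = 25.5, E = (-35.301, 10.978). ∠QED = 67.6° gives ED at -149.50° from the x-axis; with |ED| = 23.7, D = (-55.722, -1.0507). Then |KD| = |D − K| = 8.7184.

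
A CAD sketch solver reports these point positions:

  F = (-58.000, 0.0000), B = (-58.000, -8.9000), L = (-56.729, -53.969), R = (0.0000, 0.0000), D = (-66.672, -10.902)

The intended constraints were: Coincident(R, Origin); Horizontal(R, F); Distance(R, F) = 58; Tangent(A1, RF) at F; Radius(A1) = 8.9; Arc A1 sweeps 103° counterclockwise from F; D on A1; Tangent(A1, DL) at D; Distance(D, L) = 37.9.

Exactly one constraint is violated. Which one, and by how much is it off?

Distance(D, L) = 37.9 — off by 6.30.

R = (0.00, 0.00) ✓; R.y = 0.00, F.y = 0.00 ✓; |RF| = 58.00 ✓; ∠(BF, FR) = 90.00° ✓; |BF| = 8.900 ✓; bearing(B→D) − bearing(B→F) = 103.0° ✓; |BD| = 8.900 ✓; ∠(BD, DL) = 90.00° ✓; |DL| = 44.20 ✗.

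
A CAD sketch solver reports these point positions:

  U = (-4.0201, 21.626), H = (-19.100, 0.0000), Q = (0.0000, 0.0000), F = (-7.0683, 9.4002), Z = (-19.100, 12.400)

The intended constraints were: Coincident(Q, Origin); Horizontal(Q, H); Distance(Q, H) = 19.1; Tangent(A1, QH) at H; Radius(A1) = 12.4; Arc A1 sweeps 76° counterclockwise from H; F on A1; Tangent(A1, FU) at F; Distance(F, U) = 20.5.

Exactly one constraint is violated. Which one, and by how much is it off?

Distance(F, U) = 20.5 — off by 7.90.

Q = (0.00, 0.00) ✓; Q.y = 0.00, H.y = 0.00 ✓; |QH| = 19.10 ✓; ∠(ZH, HQ) = 90.00° ✓; |ZH| = 12.40 ✓; bearing(Z→F) − bearing(Z→H) = 76.00° ✓; |ZF| = 12.40 ✓; ∠(ZF, FU) = 90.00° ✓; |FU| = 12.60 ✗.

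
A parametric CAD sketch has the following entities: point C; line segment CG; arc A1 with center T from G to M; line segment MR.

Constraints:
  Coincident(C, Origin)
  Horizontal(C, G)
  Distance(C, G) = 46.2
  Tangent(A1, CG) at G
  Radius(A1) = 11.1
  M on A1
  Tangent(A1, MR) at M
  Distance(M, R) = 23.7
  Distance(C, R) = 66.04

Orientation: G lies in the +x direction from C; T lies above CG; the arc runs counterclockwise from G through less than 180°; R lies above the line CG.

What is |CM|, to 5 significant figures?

58.486

Checks: |TG| = 11.10 ✓; |TM| = 11.10 ✓; ∠(TM, MR) = 90.00° ✓; |MR| = 23.70 ✓; |CR| = 66.04 ✓.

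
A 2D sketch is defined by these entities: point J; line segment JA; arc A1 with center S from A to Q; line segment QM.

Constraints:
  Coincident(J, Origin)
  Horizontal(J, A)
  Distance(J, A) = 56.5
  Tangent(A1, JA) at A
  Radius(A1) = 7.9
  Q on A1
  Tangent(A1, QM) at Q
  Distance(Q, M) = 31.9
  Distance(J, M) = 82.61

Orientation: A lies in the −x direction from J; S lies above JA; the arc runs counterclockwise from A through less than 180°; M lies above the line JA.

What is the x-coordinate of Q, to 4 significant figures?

-51.17

Checks: |SQ| = 7.900 ✓; ∠(SQ, QM) = 90.00° ✓; |QM| = 31.90 ✓; |JM| = 82.61 ✓.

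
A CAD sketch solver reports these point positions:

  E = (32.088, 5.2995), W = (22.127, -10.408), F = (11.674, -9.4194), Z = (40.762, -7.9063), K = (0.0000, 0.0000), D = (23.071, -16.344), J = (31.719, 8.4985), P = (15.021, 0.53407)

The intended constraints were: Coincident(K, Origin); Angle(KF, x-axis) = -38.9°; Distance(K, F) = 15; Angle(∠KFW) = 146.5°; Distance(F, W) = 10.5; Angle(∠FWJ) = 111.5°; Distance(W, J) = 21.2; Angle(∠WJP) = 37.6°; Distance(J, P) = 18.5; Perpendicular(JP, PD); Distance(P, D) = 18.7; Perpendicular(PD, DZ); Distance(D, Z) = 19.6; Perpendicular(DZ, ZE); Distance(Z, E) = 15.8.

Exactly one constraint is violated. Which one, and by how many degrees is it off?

Perpendicular(DZ, ZE) — off by 7.80°.

K = (0.00, 0.00) ✓; KF at -38.90° ✓; |KF| = 15.00 ✓; ∠KFW = 146.5° ✓; |FW| = 10.50 ✓; ∠FWJ = 111.5° ✓; |WJ| = 21.20 ✓; ∠WJP = 37.60° ✓; |JP| = 18.50 ✓; ∠(JP, PD) = 90.00° ✓; |PD| = 18.70 ✓; ∠(PD, DZ) = 90.00° ✓; |DZ| = 19.60 ✓; ∠(DZ, ZE) = 97.80° ✗; |ZE| = 15.80 ✓.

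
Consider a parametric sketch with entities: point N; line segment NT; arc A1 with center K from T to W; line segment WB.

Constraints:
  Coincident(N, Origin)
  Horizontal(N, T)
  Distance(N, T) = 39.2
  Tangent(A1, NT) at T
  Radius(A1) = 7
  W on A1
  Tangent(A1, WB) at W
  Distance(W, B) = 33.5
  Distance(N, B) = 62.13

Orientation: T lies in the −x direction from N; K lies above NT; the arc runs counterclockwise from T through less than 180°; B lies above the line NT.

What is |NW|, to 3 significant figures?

34.4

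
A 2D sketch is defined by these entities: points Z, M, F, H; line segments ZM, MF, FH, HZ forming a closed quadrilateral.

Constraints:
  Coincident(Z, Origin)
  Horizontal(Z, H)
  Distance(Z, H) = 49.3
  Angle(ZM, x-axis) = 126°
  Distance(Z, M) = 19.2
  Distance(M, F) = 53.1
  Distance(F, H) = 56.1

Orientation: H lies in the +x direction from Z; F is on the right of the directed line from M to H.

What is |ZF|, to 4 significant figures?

35.30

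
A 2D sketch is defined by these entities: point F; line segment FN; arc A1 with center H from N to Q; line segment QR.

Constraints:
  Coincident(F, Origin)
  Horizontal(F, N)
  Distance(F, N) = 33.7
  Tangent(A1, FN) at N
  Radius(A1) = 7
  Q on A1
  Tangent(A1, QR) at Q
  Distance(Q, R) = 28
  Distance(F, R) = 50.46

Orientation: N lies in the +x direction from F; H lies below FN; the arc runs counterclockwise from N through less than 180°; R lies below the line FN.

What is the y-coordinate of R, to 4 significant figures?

-35.80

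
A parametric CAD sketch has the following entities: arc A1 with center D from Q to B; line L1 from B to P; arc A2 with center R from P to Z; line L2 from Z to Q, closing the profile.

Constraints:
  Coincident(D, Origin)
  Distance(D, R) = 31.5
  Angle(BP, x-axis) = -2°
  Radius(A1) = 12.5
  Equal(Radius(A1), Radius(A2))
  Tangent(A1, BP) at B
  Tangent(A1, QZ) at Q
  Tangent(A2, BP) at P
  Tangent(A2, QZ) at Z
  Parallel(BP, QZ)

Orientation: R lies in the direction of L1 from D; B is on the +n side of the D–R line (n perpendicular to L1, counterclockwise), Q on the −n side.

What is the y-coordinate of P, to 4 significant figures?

11.39

Tangency of A1 to both parallel lines with radius 12.5 puts B and Q at D ± 12.5·n: B = (0.4362, 12.49), Q = (-0.4362, -12.49). Equal radii place P and Z the same way about R: P = R + 12.5·n = (31.92, 11.39), Z = R − 12.5·n = (31.04, -13.59). So P.y = 11.39.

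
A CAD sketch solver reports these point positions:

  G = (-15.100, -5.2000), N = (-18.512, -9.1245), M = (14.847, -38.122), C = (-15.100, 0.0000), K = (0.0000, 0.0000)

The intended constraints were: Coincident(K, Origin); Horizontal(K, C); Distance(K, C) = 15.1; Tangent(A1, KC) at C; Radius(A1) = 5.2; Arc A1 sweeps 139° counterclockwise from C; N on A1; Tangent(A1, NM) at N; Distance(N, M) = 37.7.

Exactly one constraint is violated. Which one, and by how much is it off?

Distance(N, M) = 37.7 — off by 6.50.

K = (0.00, 0.00) ✓; K.y = 0.00, C.y = 0.00 ✓; |KC| = 15.10 ✓; ∠(GC, CK) = 90.00° ✓; |GC| = 5.200 ✓; bearing(G→N) − bearing(G→C) = 139.0° ✓; |GN| = 5.200 ✓; ∠(GN, NM) = 89.99° ✓; |NM| = 44.20 ✗.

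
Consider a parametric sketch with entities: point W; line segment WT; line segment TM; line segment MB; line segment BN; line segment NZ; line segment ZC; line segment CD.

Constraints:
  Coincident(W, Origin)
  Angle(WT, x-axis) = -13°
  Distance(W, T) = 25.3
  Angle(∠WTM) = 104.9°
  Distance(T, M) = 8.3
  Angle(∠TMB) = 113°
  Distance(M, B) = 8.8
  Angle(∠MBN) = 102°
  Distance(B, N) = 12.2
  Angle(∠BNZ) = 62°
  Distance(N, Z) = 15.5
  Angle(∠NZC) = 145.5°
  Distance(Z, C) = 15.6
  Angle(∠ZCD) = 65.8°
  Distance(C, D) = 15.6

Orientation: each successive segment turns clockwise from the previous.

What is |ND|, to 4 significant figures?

22.64

∠NZC = 145.5° gives ZC at -25.60° from the x-axis; with |ZC| = 15.6, C = (39.00, -12.28). ∠ZCD = 65.8° gives CD at -139.8° from the x-axis; with |CD| = 15.6, D = (27.09, -22.35). Then |ND| = |D − N| = 22.64.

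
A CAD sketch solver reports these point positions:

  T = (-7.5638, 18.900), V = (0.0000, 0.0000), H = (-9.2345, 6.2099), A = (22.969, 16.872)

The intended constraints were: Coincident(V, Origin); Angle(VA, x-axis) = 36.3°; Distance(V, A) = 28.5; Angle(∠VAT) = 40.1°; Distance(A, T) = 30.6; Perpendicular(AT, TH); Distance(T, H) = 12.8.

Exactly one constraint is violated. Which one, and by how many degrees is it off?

Perpendicular(AT, TH) — off by 3.70°.

V = (0.00, 0.00) ✓; VA at 36.30° ✓; |VA| = 28.50 ✓; ∠VAT = 40.10° ✓; |AT| = 30.60 ✓; ∠(AT, TH) = 86.30° ✗; |TH| = 12.80 ✓.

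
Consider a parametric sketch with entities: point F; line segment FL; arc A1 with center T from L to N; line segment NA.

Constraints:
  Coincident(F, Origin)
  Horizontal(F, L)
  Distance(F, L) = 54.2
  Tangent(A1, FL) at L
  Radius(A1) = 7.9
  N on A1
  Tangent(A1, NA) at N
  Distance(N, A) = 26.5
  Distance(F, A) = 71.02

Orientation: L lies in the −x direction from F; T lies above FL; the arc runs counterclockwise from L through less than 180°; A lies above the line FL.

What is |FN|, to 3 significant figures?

49.1

F is at the origin; FL is horizontal with |FL| = 54.2 and L on the −x side, so L = (-54.2, 0.00). The tangent condition forces TL to be normal to FL, so T = L + (0, 7.9) = (-54.2, 7.90). Since TN ⟂ NA (tangency), |TA| = √(7.9² + 26.5²) = 27.7 regardless of where N sits on A1. So A lies on both circle(F, 71.02) and circle(T, 27.7); the above-FL intersection is A = (-62.1, 34.4). N is the foot of the tangent from A: N = (-47.6, 12.2).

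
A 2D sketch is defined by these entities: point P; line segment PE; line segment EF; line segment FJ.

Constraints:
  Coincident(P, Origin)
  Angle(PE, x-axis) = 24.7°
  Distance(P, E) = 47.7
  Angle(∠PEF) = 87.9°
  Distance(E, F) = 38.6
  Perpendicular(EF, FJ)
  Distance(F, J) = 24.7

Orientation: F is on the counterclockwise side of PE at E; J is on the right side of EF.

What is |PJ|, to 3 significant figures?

81.2

P is at the origin; PE runs at 24.7° with length 47.7, so E = 47.7·(cos 24.7°, sin 24.7°) = (43.3, 19.9). ∠PEF = 87.9°, so EF runs at 24.7° + (180° − 87.9°) = 117° from the x-axis; with |EF| = 38.6, F = E + 38.6·(cos 117°, sin 117°) = (25.9, 54.4). EF ⟂ FJ; with |FJ| = 24.7 on the right of EF, J = F + 24.7·(0.893, 0.451) = (48.0, 65.5). Then |PJ| = |J − P| = 81.2.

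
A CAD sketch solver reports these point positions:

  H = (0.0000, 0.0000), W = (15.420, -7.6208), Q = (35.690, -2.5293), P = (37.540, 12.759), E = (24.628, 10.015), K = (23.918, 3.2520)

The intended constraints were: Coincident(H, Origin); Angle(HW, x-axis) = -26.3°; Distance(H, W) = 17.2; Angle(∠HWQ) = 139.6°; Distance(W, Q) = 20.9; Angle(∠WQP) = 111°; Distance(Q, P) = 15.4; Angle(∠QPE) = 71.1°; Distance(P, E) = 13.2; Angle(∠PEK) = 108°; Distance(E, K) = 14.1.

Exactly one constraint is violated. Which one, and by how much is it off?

Distance(E, K) = 14.1 — off by 7.30.

H = (0.00, 0.00) ✓; HW at -26.30° ✓; |HW| = 17.20 ✓; ∠HWQ = 139.6° ✓; |WQ| = 20.90 ✓; ∠WQP = 111.0° ✓; |QP| = 15.40 ✓; ∠QPE = 71.10° ✓; |PE| = 13.20 ✓; ∠PEK = 108.0° ✓; |EK| = 6.800 ✗.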